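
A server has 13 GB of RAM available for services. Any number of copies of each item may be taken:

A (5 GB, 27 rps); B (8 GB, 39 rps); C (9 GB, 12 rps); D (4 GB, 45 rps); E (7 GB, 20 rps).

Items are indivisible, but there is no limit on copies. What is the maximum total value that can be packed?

Best value-per-unit is D at 45/4, and filling with it alone uses memory 3×4=12. No mix of the others beats 3×45 = 135.

135 rps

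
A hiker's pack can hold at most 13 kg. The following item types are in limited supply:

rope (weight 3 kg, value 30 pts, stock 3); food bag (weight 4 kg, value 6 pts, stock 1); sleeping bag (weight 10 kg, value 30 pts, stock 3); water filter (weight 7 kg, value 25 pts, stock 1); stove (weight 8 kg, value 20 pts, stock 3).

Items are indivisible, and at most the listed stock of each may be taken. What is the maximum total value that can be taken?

Best selections within weight 13 and stock limits:
- 3×rope + 1×food bag: weight 13, value 96
- 3×rope: weight 9, value 90
- 2×rope + 1×water filter: weight 13, value 85
Best: 96 pts.

96 pts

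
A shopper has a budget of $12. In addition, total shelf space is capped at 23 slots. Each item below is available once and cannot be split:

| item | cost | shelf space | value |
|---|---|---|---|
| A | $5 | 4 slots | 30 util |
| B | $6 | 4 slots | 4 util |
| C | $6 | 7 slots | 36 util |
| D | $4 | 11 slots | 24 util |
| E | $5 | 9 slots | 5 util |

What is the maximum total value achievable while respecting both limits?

Feasible sets respecting both limits:
- A+C: cost 11, shelf space 11, value 66
- C+D: cost 10, shelf space 18, value 60
- A+D: cost 9, shelf space 15, value 54
Best: 66 util.

66 util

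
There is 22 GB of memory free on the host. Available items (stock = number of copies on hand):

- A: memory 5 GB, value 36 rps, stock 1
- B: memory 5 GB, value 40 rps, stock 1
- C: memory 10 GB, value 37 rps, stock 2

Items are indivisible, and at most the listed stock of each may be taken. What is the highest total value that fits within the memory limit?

113 rps

Top feasible selections:
- 1×A + 1×B + 1×C: memory 20, value 113
- 1×B + 1×C: memory 15, value 77
Best: 113 rps.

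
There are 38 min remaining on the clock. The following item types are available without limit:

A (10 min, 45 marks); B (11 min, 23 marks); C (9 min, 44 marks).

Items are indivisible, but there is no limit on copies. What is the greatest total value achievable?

Best value-per-unit is C at 44/9; filling with it alone gives 4×44 = 176.
Optimal mix: 2×A + 2×C → time 38, value 178.

178 marks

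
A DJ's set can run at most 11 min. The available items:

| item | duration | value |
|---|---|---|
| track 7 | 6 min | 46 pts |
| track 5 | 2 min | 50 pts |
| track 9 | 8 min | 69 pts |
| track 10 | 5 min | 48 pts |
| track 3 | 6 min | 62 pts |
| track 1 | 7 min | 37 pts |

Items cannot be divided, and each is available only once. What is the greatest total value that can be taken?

Check high-value combinations within 11 min:
- track 5+track 9: duration 2+8=10, value 50+69=119
- track 5+track 3: duration 2+6=8, value 50+62=112
- track 10+track 3: duration 5+6=11, value 48+62=110
Best: 119 pts.

119 pts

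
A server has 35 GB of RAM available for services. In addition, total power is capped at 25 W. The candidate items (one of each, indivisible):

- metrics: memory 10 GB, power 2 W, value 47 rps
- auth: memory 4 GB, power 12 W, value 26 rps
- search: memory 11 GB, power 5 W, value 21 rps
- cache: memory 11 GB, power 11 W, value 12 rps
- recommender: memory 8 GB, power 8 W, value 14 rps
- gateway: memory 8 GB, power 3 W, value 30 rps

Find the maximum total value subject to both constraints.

Feasible sets respecting both limits:
- metrics+auth+search+gateway: memory 33, power 22, value 124
- metrics+auth+recommender+gateway: memory 30, power 25, value 117
- metrics+auth+gateway: memory 22, power 17, value 103
- metrics+search+gateway: memory 29, power 10, value 98
Best: 124 rps.

124 rps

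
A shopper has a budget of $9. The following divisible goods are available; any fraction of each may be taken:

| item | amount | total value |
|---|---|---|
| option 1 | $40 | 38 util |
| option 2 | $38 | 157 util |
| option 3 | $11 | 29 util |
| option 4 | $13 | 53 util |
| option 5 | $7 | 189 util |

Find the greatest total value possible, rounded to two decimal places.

Take in order of value per unit:
- option 5 (189/7 per unit): all 7 → value 189, running total 189.00
- option 2 (157/38 per unit): 2 of 38 → value 2×157/38 = 8.2632, running total 197.26
Total 197.26.

197.26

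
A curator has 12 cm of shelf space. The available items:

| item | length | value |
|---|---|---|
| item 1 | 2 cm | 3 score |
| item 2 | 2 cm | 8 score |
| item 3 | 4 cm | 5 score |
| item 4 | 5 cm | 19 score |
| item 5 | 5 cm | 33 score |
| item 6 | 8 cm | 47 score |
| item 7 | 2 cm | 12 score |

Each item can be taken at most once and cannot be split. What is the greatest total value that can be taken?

Check high-value combinations within 12 cm:
- item 2+item 6+item 7: length 2+8+2=12, value 8+47+12=67
- item 4+item 5+item 7: length 5+5+2=12, value 19+33+12=64
- item 1+item 6+item 7: length 2+8+2=12, value 3+47+12=62
- item 2+item 4+item 5: length 2+5+5=12, value 8+19+33=60
- item 6+item 7: length 8+2=10, value 47+12=59
Best: 67 score.

67 score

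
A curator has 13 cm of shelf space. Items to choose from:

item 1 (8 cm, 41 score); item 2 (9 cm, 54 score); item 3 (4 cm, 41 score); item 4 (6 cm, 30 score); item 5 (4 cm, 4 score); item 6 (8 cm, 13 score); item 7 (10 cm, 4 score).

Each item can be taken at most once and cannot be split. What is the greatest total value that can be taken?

Check high-value combinations within 13 cm:
- item 2+item 3: length 9+4=13, value 54+41=95
- item 1+item 3: length 8+4=12, value 41+41=82
- item 3+item 4: length 4+6=10, value 41+30=71
- item 2+item 5: length 9+4=13, value 54+4=58
- item 2: length 9, value 54
Best: 95 score.

95 score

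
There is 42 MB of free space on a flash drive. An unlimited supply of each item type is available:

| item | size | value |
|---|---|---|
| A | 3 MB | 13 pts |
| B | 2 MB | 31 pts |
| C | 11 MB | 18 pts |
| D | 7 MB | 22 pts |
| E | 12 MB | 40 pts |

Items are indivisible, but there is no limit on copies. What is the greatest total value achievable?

651 pts

Best value-per-unit is B at 31/2, and filling with it alone uses size 21×2=42. No mix of the others beats 21×31 = 651.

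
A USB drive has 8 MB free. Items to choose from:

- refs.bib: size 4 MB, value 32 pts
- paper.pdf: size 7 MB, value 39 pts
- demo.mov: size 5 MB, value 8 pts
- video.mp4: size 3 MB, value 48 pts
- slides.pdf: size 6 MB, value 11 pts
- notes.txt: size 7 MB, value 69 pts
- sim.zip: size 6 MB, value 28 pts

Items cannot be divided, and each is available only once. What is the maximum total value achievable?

80 pts

This is a 0/1 knapsack; check combinations near the capacity.
- refs.bib+video.mp4: size 4+3=7, value 32+48=80
- notes.txt: size 7, value 69
- demo.mov+video.mp4: size 5+3=8, value 8+48=56
Best: 80 pts.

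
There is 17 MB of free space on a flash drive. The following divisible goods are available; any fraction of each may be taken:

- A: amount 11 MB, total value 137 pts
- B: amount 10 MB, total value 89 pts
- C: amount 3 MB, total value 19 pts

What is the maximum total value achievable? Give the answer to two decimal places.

Take in order of value per unit:
- A (137/11 per unit): all 11 → value 137, running total 137.00
- B (89/10 per unit): 6 of 10 → value 6×89/10 = 53.4000, running total 190.40
Total 190.40.

190.40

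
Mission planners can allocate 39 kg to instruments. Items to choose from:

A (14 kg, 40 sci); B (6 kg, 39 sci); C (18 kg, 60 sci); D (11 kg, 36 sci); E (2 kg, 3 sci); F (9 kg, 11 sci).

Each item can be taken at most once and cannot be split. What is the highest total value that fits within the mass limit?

Check high-value combinations within 39 kg:
- A+B+C: mass 14+6+18=38, value 40+39+60=139
- B+C+D+E: mass 6+18+11+2=37, value 39+60+36+3=138
- B+C+D: mass 6+18+11=35, value 39+60+36=135
- A+B+D+E: mass 14+6+11+2=33, value 40+39+36+3=118
- A+B+D: mass 14+6+11=31, value 40+39+36=115
Best: 139 sci.

139 sci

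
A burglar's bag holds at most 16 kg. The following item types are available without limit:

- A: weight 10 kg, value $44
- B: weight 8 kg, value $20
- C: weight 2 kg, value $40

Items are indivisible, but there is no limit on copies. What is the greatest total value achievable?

$320

Best value-per-unit is C at 40/2, and filling with it alone uses weight 8×2=16. No mix of the others beats 8×40 = 320.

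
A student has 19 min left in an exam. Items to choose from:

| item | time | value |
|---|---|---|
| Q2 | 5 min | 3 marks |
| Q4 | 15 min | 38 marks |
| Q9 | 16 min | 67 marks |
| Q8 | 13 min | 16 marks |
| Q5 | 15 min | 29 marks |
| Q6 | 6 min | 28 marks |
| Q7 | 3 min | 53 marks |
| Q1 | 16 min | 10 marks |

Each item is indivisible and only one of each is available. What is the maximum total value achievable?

Check high-value combinations within 19 min:
- Q9+Q7: time 16+3=19, value 67+53=120
- Q4+Q7: time 15+3=18, value 38+53=91
- Q2+Q6+Q7: time 5+6+3=14, value 3+28+53=84
- Q5+Q7: time 15+3=18, value 29+53=82
Best: 120 marks.

120 marks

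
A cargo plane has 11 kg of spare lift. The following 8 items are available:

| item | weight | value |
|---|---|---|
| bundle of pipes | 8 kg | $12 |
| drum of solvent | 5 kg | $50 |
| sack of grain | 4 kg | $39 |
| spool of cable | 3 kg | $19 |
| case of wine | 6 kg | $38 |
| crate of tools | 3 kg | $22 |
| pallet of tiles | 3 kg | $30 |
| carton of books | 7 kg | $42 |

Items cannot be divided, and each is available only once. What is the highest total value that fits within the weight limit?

$102

This is a 0/1 knapsack; check combinations near the capacity.
- drum of solvent+crate of tools+pallet of tiles: weight 5+3+3=11, value 50+22+30=102
- drum of solvent+spool of cable+pallet of tiles: weight 5+3+3=11, value 50+19+30=99
- sack of grain+crate of tools+pallet of tiles: weight 4+3+3=10, value 39+22+30=91
Best: $102.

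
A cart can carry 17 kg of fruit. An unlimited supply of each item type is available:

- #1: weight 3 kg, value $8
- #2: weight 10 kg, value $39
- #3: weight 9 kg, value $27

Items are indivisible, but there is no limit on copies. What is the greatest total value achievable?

Best value-per-unit is #2 at 39/10; filling with it alone gives 1×39 = 39.
Optimal mix: 2×#1 + 1×#2 → weight 16, value 55.

$55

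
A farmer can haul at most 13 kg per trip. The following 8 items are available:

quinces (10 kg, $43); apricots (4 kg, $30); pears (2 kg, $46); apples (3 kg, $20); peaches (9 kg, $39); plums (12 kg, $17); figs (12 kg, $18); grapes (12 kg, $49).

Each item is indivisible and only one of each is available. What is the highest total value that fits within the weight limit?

Check high-value combinations within 13 kg:
- apricots+pears+apples: weight 4+2+3=9, value 30+46+20=96
- quinces+pears: weight 10+2=12, value 43+46=89
- pears+peaches: weight 2+9=11, value 46+39=85
- apricots+pears: weight 4+2=6, value 30+46=76
- apricots+peaches: weight 4+9=13, value 30+39=69
Best: $96.

$96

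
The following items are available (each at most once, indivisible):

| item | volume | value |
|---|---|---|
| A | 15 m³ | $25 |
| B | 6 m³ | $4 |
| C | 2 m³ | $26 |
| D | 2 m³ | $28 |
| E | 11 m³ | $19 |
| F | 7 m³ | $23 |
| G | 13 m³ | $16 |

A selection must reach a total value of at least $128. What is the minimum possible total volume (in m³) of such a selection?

Subsets with value ≥ 128, sorted by total volume:
- A+C+D+E+F+G: volume 50, value 137
- A+B+C+D+E+F+G: volume 56, value 141
Minimum volume: 50 m³.

50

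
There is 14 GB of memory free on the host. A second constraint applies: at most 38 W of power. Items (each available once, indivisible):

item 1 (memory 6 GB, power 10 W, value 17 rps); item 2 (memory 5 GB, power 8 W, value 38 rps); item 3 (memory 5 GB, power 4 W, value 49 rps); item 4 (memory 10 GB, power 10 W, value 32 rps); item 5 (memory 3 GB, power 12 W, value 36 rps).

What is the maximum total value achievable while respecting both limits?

Feasible sets respecting both limits:
- item 2+item 3+item 5: memory 13, power 24, value 123
- item 1+item 3+item 5: memory 14, power 26, value 102
- item 1+item 2+item 5: memory 14, power 30, value 91
Best: 123 rps.

123 rps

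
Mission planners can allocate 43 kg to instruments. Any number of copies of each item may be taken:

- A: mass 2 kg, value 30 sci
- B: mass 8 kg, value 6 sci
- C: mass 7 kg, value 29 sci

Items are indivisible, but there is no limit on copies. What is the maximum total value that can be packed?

630 sci

Best value-per-unit is A at 30/2, and filling with it alone uses mass 21×2=42. No mix of the others beats 21×30 = 630.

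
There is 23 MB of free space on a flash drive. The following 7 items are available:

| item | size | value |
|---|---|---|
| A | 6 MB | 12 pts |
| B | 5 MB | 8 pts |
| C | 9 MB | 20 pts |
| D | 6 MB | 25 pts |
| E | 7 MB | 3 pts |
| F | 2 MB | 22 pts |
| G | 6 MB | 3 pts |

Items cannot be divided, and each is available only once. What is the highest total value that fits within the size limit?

79 pts

This is a 0/1 knapsack; check combinations near the capacity.
- A+C+D+F: size 6+9+6+2=23, value 12+20+25+22=79
- B+C+D+F: size 5+9+6+2=22, value 8+20+25+22=75
- C+D+F+G: size 9+6+2+6=23, value 20+25+22+3=70
- C+D+F: size 9+6+2=17, value 20+25+22=67
Best: 79 pts.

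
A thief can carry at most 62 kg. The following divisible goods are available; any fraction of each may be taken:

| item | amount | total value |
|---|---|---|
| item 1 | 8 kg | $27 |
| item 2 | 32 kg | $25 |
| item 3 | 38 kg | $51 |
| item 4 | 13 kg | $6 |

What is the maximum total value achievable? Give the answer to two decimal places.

Take in order of value per unit:
- item 1 (27/8 per unit): all 8 → value 27, running total 27.00
- item 3 (51/38 per unit): all 38 → value 51, running total 78.00
- item 2 (25/32 per unit): 16 of 32 → value 16×25/32 = 12.5000, running total 90.50
Total 90.50.

90.50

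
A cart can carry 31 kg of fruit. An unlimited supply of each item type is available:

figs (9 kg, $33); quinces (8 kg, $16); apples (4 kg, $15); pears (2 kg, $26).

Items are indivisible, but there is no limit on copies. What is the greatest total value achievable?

$390

Best value-per-unit is pears at 26/2, and filling with it alone uses weight 15×2=30. No mix of the others beats 15×26 = 390.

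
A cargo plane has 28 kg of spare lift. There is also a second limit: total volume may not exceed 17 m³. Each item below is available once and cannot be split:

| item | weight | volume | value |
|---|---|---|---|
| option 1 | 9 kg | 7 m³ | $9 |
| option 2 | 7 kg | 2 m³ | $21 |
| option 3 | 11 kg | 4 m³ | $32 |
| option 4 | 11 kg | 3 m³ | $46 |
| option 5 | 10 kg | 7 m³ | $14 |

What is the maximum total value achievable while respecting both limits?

Feasible sets respecting both limits:
- option 2+option 4+option 5: weight 28, volume 12, value 81
- option 3+option 4: weight 22, volume 7, value 78
- option 1+option 2+option 4: weight 27, volume 12, value 76
Best: $81.

$81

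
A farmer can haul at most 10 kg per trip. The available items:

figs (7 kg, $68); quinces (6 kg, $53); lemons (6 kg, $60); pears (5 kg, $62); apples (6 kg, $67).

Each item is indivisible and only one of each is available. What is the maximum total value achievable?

$68

Check high-value combinations within 10 kg:
- figs: weight 7, value 68
- apples: weight 6, value 67
- pears: weight 5, value 62
Best: $68.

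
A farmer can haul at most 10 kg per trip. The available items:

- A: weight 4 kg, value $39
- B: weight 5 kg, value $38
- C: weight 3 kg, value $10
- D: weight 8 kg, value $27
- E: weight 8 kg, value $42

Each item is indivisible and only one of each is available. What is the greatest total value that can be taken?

$77

Check high-value combinations within 10 kg:
- A+B: weight 4+5=9, value 39+38=77
- A+C: weight 4+3=7, value 39+10=49
- B+C: weight 5+3=8, value 38+10=48
- E: weight 8, value 42
Best: $77.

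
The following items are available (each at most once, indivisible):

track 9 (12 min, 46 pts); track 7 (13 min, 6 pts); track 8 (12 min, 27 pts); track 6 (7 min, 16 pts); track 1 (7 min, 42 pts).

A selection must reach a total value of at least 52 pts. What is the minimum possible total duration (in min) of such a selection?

Subsets with value ≥ 52, sorted by total duration:
- track 6+track 1: duration 14, value 58
- track 9+track 1: duration 19, value 88
- track 8+track 1: duration 19, value 69
- track 9+track 6: duration 19, value 62
Minimum duration: 14 min.

14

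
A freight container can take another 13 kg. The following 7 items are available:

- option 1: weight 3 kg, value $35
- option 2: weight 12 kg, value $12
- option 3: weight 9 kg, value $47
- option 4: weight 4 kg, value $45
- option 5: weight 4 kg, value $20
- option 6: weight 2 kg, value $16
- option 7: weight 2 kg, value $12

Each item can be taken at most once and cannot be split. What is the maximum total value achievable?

$116

Check high-value combinations within 13 kg:
- option 1+option 4+option 5+option 6: weight 3+4+4+2=13, value 35+45+20+16=116
- option 1+option 4+option 5+option 7: weight 3+4+4+2=13, value 35+45+20+12=112
- option 1+option 4+option 6+option 7: weight 3+4+2+2=11, value 35+45+16+12=108
- option 1+option 4+option 5: weight 3+4+4=11, value 35+45+20=100
Best: $116.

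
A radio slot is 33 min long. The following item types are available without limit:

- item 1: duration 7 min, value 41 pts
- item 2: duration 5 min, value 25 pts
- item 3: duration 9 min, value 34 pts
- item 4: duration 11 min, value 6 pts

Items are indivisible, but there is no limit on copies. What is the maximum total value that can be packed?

Best value-per-unit is item 1 at 41/7; filling with it alone gives 4×41 = 164.
Optimal mix: 4×item 1 + 1×item 2 → duration 33, value 189.

189 pts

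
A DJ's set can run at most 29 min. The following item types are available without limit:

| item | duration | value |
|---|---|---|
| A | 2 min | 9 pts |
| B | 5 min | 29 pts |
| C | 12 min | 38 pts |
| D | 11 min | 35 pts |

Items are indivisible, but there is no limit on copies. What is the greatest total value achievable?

Best value-per-unit is B at 29/5; filling with it alone gives 5×29 = 145.
Optimal mix: 2×A + 5×B → duration 29, value 163.

163 pts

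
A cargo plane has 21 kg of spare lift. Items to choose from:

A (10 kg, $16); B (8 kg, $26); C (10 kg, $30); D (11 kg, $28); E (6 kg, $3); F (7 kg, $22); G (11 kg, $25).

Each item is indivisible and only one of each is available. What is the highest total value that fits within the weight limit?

Check high-value combinations within 21 kg:
- C+D: weight 10+11=21, value 30+28=58
- B+C: weight 8+10=18, value 26+30=56
- C+G: weight 10+11=21, value 30+25=55
Best: $58.

$58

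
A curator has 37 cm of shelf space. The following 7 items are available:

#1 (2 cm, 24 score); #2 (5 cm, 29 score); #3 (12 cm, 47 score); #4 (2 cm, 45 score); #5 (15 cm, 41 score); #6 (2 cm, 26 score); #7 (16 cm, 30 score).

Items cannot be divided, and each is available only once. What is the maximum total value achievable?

188 score

Check high-value combinations within 37 cm:
- #2+#3+#4+#5+#6: length 5+12+2+15+2=36, value 29+47+45+41+26=188
- #1+#2+#3+#4+#5: length 2+5+12+2+15=36, value 24+29+47+45+41=186
- #1+#3+#4+#5+#6: length 2+12+2+15+2=33, value 24+47+45+41+26=183
Best: 188 score.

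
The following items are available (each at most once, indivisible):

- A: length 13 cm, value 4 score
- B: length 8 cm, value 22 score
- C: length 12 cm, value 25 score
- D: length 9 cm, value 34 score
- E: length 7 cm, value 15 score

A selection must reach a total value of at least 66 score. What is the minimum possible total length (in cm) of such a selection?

24

Subsets with value ≥ 66, sorted by total length:
- B+D+E: length 24, value 71
- C+D+E: length 28, value 74
Minimum length: 24 cm.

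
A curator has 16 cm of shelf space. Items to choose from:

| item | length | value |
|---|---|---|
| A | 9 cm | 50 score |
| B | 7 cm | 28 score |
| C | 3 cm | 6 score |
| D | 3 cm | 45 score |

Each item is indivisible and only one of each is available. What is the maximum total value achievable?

101 score

This is a 0/1 knapsack; check combinations near the capacity.
- A+C+D: length 9+3+3=15, value 50+6+45=101
- A+D: length 9+3=12, value 50+45=95
- B+C+D: length 7+3+3=13, value 28+6+45=79
Best: 101 score.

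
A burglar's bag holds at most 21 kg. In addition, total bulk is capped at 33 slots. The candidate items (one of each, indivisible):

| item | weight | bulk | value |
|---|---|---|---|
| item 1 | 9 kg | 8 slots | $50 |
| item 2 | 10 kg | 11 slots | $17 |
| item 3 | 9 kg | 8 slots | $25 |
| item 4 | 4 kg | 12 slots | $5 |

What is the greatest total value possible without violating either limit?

Feasible sets respecting both limits:
- item 1+item 3: weight 18, bulk 16, value 75
- item 1+item 2: weight 19, bulk 19, value 67
- item 1+item 4: weight 13, bulk 20, value 55
- item 1: weight 9, bulk 8, value 50
Best: $75.

$75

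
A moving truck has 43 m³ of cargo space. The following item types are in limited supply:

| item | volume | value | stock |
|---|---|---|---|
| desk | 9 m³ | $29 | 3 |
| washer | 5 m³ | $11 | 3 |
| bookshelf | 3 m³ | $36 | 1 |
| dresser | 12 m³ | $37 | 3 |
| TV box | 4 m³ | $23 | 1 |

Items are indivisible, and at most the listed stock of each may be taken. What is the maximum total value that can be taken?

$170

Best selections within volume 43 and stock limits:
- 1×bookshelf + 3×dresser + 1×TV box: volume 43, value 170
- 2×desk + 1×washer + 1×bookshelf + 1×dresser + 1×TV box: volume 42, value 165
Best: $170.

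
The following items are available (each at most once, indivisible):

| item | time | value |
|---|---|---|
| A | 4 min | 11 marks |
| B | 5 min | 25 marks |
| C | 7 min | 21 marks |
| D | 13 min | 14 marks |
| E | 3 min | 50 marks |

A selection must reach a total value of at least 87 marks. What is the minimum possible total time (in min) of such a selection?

15

Subsets with value ≥ 87, sorted by total time:
- B+C+E: time 15, value 96
- A+B+C+E: time 19, value 107
- B+D+E: time 21, value 89
- A+B+D+E: time 25, value 100
Minimum time: 15 min.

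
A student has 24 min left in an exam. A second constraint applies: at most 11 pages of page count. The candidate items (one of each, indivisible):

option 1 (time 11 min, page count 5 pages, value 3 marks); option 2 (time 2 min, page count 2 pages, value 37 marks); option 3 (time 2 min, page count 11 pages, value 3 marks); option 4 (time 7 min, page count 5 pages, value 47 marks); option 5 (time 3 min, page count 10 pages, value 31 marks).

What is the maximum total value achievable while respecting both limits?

Feasible sets respecting both limits:
- option 2+option 4: time 9, page count 7, value 84
- option 1+option 4: time 18, page count 10, value 50
- option 4: time 7, page count 5, value 47
Best: 84 marks.

84 marks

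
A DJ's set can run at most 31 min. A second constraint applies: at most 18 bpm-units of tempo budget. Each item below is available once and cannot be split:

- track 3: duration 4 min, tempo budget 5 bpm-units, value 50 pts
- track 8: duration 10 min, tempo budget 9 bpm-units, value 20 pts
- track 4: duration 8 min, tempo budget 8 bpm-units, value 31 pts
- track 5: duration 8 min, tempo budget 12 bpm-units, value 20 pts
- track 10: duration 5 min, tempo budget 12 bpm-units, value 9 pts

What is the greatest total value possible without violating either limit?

Feasible sets respecting both limits:
- track 3+track 4: duration 12, tempo budget 13, value 81
- track 3+track 8: duration 14, tempo budget 14, value 70
- track 3+track 5: duration 12, tempo budget 17, value 70
Best: 81 pts.

81 pts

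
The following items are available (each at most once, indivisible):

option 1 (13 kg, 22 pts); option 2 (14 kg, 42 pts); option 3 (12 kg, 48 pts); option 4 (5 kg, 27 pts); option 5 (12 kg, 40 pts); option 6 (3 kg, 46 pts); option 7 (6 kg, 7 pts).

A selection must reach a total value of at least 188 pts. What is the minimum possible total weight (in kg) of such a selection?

Subsets with value ≥ 188, sorted by total weight:
- option 2+option 3+option 4+option 5+option 6: weight 46, value 203
- option 1+option 3+option 4+option 5+option 6+option 7: weight 51, value 190
- option 2+option 3+option 4+option 5+option 6+option 7: weight 52, value 210
Minimum weight: 46 kg.

46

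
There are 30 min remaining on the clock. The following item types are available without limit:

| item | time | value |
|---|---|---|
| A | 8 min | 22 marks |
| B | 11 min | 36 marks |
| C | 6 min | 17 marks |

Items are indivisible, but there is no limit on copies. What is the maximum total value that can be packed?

94 marks

Best value-per-unit is B at 36/11; filling with it alone gives 2×36 = 72.
Optimal mix: 1×A + 2×B → time 30, value 94.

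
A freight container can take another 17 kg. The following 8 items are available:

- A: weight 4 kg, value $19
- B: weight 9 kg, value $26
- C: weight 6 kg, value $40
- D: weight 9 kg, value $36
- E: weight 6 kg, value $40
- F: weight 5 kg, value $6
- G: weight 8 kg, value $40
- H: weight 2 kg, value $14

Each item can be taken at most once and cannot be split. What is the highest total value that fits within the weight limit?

$99

Check high-value combinations within 17 kg:
- A+C+E: weight 4+6+6=16, value 19+40+40=99
- C+E+H: weight 6+6+2=14, value 40+40+14=94
- C+G+H: weight 6+8+2=16, value 40+40+14=94
- E+G+H: weight 6+8+2=16, value 40+40+14=94
- C+D+H: weight 6+9+2=17, value 40+36+14=90
Best: $99.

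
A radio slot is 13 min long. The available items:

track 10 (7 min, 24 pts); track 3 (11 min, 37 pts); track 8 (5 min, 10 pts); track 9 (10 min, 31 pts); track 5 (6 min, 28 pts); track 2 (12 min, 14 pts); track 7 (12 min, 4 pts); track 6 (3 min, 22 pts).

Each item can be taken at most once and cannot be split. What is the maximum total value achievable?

53 pts

Check high-value combinations within 13 min:
- track 9+track 6: duration 10+3=13, value 31+22=53
- track 10+track 5: duration 7+6=13, value 24+28=52
- track 5+track 6: duration 6+3=9, value 28+22=50
- track 10+track 6: duration 7+3=10, value 24+22=46
Best: 53 pts.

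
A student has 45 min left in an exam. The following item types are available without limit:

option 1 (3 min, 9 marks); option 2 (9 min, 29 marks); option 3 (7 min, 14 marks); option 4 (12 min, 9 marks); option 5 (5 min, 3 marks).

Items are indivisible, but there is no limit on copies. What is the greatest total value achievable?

Best value-per-unit is option 2 at 29/9, and filling with it alone uses time 5×9=45. No mix of the others beats 5×29 = 145.

145 marks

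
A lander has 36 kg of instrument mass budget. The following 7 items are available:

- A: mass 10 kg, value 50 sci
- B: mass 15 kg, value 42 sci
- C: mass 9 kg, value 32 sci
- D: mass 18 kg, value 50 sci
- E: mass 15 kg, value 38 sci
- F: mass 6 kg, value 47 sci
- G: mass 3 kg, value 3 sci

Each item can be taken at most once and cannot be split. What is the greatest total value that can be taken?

Check high-value combinations within 36 kg:
- A+D+F: mass 10+18+6=34, value 50+50+47=147
- A+B+F+G: mass 10+15+6+3=34, value 50+42+47+3=142
- A+B+F: mass 10+15+6=31, value 50+42+47=139
- A+E+F+G: mass 10+15+6+3=34, value 50+38+47+3=138
Best: 147 sci.

147 sci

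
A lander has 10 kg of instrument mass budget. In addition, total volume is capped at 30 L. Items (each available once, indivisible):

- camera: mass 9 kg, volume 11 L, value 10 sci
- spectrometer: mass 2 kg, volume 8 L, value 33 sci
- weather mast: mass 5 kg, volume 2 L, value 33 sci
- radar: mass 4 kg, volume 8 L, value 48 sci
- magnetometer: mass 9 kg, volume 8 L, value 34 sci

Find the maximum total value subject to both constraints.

Feasible sets respecting both limits:
- spectrometer+radar: mass 6, volume 16, value 81
- weather mast+radar: mass 9, volume 10, value 81
- spectrometer+weather mast: mass 7, volume 10, value 66
- radar: mass 4, volume 8, value 48
Best: 81 sci.

81 sci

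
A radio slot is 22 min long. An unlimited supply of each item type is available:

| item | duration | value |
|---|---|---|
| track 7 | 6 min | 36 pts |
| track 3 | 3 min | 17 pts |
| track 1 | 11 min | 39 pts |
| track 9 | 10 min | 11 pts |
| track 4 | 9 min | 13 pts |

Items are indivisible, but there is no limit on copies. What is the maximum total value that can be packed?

125 pts

Best value-per-unit is track 7 at 36/6; filling with it alone gives 3×36 = 108.
Optimal mix: 3×track 7 + 1×track 3 → duration 21, value 125.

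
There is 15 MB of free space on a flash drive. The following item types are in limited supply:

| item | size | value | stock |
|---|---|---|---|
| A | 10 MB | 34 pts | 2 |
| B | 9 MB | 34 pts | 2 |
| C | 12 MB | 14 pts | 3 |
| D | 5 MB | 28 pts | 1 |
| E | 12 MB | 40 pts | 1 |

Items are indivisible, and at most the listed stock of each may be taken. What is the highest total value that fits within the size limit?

Best selections within size 15 and stock limits:
- 1×B + 1×D: size 14, value 62
- 1×A + 1×D: size 15, value 62
- 1×E: size 12, value 40
- 1×B: size 9, value 34
Best: 62 pts.

62 pts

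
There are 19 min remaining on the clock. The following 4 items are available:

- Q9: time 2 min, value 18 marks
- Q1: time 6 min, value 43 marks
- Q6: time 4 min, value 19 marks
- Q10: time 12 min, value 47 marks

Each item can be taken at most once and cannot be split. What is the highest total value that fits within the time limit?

90 marks

Check high-value combinations within 19 min:
- Q1+Q10: time 6+12=18, value 43+47=90
- Q9+Q6+Q10: time 2+4+12=18, value 18+19+47=84
- Q9+Q1+Q6: time 2+6+4=12, value 18+43+19=80
Best: 90 marks.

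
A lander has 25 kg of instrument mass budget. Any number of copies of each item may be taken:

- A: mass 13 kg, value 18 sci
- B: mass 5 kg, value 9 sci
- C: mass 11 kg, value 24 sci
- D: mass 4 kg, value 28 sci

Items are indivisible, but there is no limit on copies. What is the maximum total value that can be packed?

Best value-per-unit is D at 28/4, and filling with it alone uses mass 6×4=24. No mix of the others beats 6×28 = 168.

168 sci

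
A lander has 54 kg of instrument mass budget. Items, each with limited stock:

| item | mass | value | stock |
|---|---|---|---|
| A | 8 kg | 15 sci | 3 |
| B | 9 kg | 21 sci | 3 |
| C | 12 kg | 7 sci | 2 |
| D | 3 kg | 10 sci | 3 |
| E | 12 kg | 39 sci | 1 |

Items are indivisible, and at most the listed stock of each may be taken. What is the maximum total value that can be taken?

Top feasible selections:
- 1×A + 3×B + 2×D + 1×E: mass 53, value 137
- 3×A + 1×B + 3×D + 1×E: mass 54, value 135
Best: 137 sci.

137 sci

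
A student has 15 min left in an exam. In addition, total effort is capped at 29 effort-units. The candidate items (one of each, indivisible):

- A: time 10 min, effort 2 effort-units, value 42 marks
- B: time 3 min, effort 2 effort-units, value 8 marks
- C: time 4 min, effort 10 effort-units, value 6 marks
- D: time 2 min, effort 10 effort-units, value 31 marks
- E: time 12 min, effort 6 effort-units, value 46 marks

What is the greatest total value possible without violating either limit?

Feasible sets respecting both limits:
- A+B+D: time 15, effort 14, value 81
- D+E: time 14, effort 16, value 77
- A+D: time 12, effort 12, value 73
- B+E: time 15, effort 8, value 54
Best: 81 marks.

81 marks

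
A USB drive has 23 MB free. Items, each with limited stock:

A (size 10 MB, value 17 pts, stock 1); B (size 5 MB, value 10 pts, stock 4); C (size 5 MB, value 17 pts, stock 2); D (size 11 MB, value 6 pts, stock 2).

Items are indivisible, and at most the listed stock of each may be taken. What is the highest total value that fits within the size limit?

54 pts

Top feasible selections:
- 2×B + 2×C: size 20, value 54
- 1×A + 2×C: size 20, value 51
Best: 54 pts.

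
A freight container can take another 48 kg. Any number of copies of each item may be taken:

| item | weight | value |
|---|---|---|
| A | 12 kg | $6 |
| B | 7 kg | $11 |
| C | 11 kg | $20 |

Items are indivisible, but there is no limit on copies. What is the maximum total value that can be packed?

Best value-per-unit is C at 20/11; filling with it alone gives 4×20 = 80.
Optimal mix: 2×B + 3×C → weight 47, value 82.

$82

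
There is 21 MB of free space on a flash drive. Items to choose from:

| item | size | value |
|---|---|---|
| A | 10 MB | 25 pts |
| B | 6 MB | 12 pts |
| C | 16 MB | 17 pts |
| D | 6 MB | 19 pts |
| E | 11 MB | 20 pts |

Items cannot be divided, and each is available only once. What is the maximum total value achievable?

45 pts

Check high-value combinations within 21 MB:
- A+E: size 10+11=21, value 25+20=45
- A+D: size 10+6=16, value 25+19=44
- D+E: size 6+11=17, value 19+20=39
- A+B: size 10+6=16, value 25+12=37
Best: 45 pts.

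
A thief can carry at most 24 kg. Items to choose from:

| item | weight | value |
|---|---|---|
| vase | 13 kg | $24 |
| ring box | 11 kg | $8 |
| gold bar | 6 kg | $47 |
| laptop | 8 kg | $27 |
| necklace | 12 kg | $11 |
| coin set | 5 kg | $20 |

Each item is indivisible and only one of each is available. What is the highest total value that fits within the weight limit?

$94

Check high-value combinations within 24 kg:
- gold bar+laptop+coin set: weight 6+8+5=19, value 47+27+20=94
- vase+gold bar+coin set: weight 13+6+5=24, value 24+47+20=91
- gold bar+necklace+coin set: weight 6+12+5=23, value 47+11+20=78
- ring box+gold bar+coin set: weight 11+6+5=22, value 8+47+20=75
- gold bar+laptop: weight 6+8=14, value 47+27=74
Best: $94.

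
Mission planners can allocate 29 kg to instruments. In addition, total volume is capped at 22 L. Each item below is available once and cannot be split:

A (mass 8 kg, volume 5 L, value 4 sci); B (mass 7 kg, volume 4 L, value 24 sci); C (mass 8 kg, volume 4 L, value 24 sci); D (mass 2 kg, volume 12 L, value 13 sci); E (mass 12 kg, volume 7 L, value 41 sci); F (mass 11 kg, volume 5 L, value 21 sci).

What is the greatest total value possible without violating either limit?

89 sci

Feasible sets respecting both limits:
- B+C+E: mass 27, volume 15, value 89
- A+B+E: mass 27, volume 16, value 69
- A+C+E: mass 28, volume 16, value 69
- B+C+F: mass 26, volume 13, value 69
Best: 89 sci.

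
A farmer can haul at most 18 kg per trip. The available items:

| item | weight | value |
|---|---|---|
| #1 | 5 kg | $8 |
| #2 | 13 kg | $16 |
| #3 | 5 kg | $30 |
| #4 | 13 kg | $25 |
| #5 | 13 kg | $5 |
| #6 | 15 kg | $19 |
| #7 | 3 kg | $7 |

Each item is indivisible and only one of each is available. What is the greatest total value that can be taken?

$55

This is a 0/1 knapsack; check combinations near the capacity.
- #3+#4: weight 5+13=18, value 30+25=55
- #2+#3: weight 13+5=18, value 16+30=46
- #1+#3+#7: weight 5+5+3=13, value 8+30+7=45
- #1+#3: weight 5+5=10, value 8+30=38
Best: $55.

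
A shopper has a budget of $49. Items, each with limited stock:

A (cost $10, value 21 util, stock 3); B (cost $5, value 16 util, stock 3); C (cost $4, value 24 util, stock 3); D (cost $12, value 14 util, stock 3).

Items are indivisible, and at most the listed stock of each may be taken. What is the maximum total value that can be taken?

Best selections within cost 49 and stock limits:
- 2×A + 3×B + 3×C: cost 47, value 162
- 1×A + 3×B + 3×C + 1×D: cost 49, value 155
- 3×A + 1×B + 3×C: cost 47, value 151
- 2×A + 2×B + 3×C: cost 42, value 146
Best: 162 util.

162 util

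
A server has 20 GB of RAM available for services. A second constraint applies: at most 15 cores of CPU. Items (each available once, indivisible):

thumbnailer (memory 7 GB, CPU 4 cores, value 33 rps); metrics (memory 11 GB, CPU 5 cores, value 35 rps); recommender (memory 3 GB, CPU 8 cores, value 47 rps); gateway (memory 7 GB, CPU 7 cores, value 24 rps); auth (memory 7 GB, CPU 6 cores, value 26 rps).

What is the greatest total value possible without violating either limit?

82 rps

Feasible sets respecting both limits:
- metrics+recommender: memory 14, CPU 13, value 82
- thumbnailer+recommender: memory 10, CPU 12, value 80
- recommender+auth: memory 10, CPU 14, value 73
Best: 82 rps.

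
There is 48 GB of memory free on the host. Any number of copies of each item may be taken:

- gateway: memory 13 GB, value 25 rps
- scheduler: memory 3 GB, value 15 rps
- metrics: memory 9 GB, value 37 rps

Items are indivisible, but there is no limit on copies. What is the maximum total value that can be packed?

Best value-per-unit is scheduler at 15/3, and filling with it alone uses memory 16×3=48. No mix of the others beats 16×15 = 240.

240 rps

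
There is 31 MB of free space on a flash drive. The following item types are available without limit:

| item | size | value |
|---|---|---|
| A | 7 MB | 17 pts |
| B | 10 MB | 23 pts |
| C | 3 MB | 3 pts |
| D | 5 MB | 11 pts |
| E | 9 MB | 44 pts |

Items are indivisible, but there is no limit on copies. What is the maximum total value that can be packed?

Best value-per-unit is E at 44/9; filling with it alone gives 3×44 = 132.
Optimal mix: 1×C + 3×E → size 30, value 135.

135 pts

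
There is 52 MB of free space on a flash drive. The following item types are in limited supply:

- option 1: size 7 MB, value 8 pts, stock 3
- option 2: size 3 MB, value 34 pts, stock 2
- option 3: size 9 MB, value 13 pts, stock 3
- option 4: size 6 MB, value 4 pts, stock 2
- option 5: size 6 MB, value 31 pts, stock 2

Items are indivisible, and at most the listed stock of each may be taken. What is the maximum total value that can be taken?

177 pts

Best selections within size 52 and stock limits:
- 1×option 1 + 2×option 2 + 3×option 3 + 2×option 5: size 52, value 177
- 2×option 2 + 3×option 3 + 1×option 4 + 2×option 5: size 51, value 173
Best: 177 pts.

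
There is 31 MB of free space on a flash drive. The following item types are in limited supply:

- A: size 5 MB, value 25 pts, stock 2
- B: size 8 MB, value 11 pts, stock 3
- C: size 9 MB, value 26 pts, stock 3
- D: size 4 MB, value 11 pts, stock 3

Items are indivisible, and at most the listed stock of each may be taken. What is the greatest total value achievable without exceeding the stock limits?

Best selections within size 31 and stock limits:
- 2×A + 1×C + 3×D: size 31, value 109
- 2×A + 2×C: size 28, value 102
- 1×A + 2×C + 2×D: size 31, value 99
- 2×A + 1×C + 2×D: size 27, value 98
Best: 109 pts.

109 pts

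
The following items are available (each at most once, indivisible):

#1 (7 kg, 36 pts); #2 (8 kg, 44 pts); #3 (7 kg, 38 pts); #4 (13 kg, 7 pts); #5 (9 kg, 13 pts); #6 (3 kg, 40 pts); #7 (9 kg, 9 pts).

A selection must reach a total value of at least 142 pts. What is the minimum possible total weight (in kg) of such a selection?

25

Subsets with value ≥ 142, sorted by total weight:
- #1+#2+#3+#6: weight 25, value 158
- #1+#2+#3+#5+#6: weight 34, value 171
- #1+#2+#3+#6+#7: weight 34, value 167
Minimum weight: 25 kg.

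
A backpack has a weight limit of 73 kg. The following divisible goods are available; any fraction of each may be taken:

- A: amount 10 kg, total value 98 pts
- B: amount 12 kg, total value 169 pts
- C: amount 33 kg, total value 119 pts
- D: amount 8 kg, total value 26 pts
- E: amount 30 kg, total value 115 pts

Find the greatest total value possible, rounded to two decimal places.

457.73

Take in order of value per unit:
- B (169/12 per unit): all 12 → value 169, running total 169.00
- A (98/10 per unit): all 10 → value 98, running total 267.00
- E (115/30 per unit): all 30 → value 115, running total 382.00
- C (119/33 per unit): 21 of 33 → value 21×119/33 = 75.7273, running total 457.73
Total 457.73.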